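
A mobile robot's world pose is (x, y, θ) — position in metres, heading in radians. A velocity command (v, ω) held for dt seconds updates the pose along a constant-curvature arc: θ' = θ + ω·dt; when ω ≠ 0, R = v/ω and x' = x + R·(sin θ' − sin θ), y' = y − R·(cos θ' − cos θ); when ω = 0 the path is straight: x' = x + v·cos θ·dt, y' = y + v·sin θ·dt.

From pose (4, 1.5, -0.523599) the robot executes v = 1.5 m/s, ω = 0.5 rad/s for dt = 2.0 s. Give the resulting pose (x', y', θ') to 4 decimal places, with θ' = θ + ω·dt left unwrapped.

(6.8758, 1.4321, 0.4764)

θ' = -0.5236 + 0.5·2.0 = 0.4764
R = v/ω = 1.5/0.5 = 3.0000
x' = 4 + 3.0000·(sin 0.4764 − sin -0.5236) = 6.8758
y' = 1.5 − 3.0000·(cos 0.4764 − cos -0.5236) = 1.4321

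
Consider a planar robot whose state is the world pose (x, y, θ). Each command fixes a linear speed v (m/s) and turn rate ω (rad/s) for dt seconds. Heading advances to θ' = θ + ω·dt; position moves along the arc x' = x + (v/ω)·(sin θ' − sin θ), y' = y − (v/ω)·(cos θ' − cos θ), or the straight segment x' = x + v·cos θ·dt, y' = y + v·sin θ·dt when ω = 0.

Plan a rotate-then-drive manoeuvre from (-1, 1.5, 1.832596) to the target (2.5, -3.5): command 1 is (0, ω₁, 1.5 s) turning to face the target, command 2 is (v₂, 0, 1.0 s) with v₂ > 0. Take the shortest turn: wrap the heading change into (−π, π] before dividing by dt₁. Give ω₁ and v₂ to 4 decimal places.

ω₁ = -1.8618, v₂ = 6.1033

heading to target = atan2(-3.5−1.5, 2.5−-1) = -0.9601
Δθ = wrap(-0.9601 − 1.8326) = -2.7927; ω₁ = Δθ/dt₁ = -1.8618
distance = √((2.5−-1)² + (-3.5−1.5)²) = 6.1033; v₂ = distance/dt₂ = 6.1033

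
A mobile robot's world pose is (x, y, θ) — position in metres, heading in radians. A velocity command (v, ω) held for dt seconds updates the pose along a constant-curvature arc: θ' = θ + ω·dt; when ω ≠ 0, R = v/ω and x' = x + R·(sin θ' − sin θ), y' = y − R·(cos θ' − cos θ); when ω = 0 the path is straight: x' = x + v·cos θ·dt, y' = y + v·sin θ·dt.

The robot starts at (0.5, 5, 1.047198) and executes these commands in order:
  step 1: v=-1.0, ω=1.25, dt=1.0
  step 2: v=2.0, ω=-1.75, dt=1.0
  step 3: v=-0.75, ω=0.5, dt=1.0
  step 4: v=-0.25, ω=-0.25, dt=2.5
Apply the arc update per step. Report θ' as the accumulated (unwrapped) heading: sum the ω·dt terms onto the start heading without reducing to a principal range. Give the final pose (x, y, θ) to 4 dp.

step 1: θ'=2.2972 (R=-0.8000) → pose (0.5948, 4.0687, 2.2972)
step 2: θ'=0.5472 (R=-1.1429) → pose (0.8545, 5.8037, 0.5472)
step 3: θ'=1.0472 (R=-1.5000) → pose (0.3359, 5.2727, 1.0472)
step 4: θ'=0.4222 (R=1.0000) → pose (-0.1203, 4.8605, 0.4222)

(-0.1203, 4.8605, 0.4222)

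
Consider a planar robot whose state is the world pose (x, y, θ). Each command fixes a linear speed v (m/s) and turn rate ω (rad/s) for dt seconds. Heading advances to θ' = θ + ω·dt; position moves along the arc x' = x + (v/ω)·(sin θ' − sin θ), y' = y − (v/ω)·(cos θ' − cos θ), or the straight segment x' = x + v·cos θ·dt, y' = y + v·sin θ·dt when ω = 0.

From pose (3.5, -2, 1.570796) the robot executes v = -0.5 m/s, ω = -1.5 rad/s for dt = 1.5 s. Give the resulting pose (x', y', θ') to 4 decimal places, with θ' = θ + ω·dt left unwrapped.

θ' = 1.5708 + -1.5·1.5 = -0.6792
R = v/ω = -0.5/-1.5 = 0.3333
x' = 3.5 + 0.3333·(sin -0.6792 − sin 1.5708) = 2.9573
y' = -2 − 0.3333·(cos -0.6792 − cos 1.5708) = -2.2594

(2.9573, -2.2594, -0.6792)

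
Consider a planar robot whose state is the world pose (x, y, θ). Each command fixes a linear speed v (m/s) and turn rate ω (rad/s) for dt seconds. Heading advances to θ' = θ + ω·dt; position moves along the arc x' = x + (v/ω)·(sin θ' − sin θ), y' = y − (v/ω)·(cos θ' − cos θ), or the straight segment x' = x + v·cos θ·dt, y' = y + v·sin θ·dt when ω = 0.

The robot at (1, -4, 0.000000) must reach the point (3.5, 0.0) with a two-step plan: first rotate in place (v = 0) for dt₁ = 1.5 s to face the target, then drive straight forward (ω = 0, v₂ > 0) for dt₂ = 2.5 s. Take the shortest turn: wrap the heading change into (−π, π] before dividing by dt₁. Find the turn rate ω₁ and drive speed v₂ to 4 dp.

ω₁ = 0.6748, v₂ = 1.8868

heading to target = atan2(0−-4, 3.5−1) = 1.0122
Δθ = wrap(1.0122 − 0.0000) = 1.0122; ω₁ = Δθ/dt₁ = 0.6748
distance = √((3.5−1)² + (0−-4)²) = 4.7170; v₂ = distance/dt₂ = 1.8868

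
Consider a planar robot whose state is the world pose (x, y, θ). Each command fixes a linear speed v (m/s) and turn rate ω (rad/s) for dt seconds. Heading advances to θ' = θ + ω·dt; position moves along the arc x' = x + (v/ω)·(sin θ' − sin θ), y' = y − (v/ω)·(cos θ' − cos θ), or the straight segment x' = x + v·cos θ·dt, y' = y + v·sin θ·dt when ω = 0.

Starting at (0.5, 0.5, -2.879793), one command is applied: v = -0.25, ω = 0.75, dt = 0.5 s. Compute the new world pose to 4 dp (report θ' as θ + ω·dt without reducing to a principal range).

(0.6119, 0.5540, -2.5048)

θ' = -2.8798 + 0.75·0.5 = -2.5048
R = v/ω = -0.25/0.75 = -0.3333
x' = 0.5 + -0.3333·(sin -2.5048 − sin -2.8798) = 0.6119
y' = 0.5 − -0.3333·(cos -2.5048 − cos -2.8798) = 0.5540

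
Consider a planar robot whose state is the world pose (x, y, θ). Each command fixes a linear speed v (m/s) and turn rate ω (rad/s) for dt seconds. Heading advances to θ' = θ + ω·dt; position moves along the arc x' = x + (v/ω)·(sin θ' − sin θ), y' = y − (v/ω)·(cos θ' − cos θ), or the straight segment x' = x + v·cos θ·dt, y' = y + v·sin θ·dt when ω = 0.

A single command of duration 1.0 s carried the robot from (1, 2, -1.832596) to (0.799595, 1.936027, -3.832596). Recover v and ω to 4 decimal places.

Δθ = -3.832596 − -1.832596 = -2.000000
ω = Δθ/dt = -2.000000/1.0 = -2.0000
R = Δx/(sin θ' − sin θ) = -0.1250
v = R·ω = -0.1250·-2.0000 = 0.2500

v = 0.2500, ω = -2.0000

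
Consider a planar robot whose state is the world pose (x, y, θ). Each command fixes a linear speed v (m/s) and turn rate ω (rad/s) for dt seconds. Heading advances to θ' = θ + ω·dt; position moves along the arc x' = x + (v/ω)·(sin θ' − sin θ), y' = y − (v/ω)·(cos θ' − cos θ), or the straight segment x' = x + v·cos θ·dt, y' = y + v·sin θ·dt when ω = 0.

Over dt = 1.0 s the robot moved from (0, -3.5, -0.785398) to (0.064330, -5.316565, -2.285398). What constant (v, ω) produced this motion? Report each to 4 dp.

Δθ = -2.285398 − -0.785398 = -1.500000
ω = Δθ/dt = -1.500000/1.0 = -1.5000
R = −Δy/(cos θ' − cos θ) = -1.3333
v = R·ω = -1.3333·-1.5000 = 2.0000

v = 2.0000, ω = -1.5000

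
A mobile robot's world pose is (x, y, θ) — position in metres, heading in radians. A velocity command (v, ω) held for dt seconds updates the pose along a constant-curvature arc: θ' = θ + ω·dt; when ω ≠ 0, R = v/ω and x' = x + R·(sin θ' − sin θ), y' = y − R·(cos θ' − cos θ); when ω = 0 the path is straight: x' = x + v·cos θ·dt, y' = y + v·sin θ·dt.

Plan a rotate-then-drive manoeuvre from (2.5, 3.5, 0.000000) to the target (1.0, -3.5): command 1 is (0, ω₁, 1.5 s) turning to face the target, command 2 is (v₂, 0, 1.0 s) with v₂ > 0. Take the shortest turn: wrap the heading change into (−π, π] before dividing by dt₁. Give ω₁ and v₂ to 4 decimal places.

ω₁ = -1.1879, v₂ = 7.1589

heading to target = atan2(-3.5−3.5, 1−2.5) = -1.7819
Δθ = wrap(-1.7819 − 0.0000) = -1.7819; ω₁ = Δθ/dt₁ = -1.1879
distance = √((1−2.5)² + (-3.5−3.5)²) = 7.1589; v₂ = distance/dt₂ = 7.1589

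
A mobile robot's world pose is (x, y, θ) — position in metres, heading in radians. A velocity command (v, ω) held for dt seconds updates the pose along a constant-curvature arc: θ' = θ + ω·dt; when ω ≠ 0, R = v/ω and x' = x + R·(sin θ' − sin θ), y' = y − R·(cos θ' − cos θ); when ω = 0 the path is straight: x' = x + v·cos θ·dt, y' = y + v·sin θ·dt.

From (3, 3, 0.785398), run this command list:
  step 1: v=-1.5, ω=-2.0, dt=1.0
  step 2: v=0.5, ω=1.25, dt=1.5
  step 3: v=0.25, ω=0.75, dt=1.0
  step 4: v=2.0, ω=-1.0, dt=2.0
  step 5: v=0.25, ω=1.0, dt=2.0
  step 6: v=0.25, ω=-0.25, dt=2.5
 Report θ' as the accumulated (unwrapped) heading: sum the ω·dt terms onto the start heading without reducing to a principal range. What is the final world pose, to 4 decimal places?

step 1: θ'=-1.2146 (R=0.7500) → pose (1.7667, 3.2688, -1.2146)
step 2: θ'=0.6604 (R=0.4000) → pose (2.3870, 3.0924, 0.6604)
step 3: θ'=1.4104 (R=0.3333) → pose (2.5116, 3.3024, 1.4104)
step 4: θ'=-0.5896 (R=-2.0000) → pose (5.5980, 4.6453, -0.5896)
step 5: θ'=1.4104 (R=0.2500) → pose (5.9838, 4.8132, 1.4104)
step 6: θ'=0.7854 (R=-1.0000) → pose (6.2638, 5.3606, 0.7854)

(6.2638, 5.3606, 0.7854)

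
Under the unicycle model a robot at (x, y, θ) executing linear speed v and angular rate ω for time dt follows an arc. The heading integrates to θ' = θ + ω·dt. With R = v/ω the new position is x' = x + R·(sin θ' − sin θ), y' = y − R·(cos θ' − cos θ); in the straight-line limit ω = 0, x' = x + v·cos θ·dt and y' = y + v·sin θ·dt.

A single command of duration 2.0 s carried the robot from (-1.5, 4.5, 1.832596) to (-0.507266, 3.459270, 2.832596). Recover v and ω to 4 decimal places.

v = -0.7500, ω = 0.5000

Δθ = 2.832596 − 1.832596 = 1.000000
ω = Δθ/dt = 1.000000/2.0 = 0.5000
R = −Δy/(cos θ' − cos θ) = -1.5000
v = R·ω = -1.5000·0.5000 = -0.7500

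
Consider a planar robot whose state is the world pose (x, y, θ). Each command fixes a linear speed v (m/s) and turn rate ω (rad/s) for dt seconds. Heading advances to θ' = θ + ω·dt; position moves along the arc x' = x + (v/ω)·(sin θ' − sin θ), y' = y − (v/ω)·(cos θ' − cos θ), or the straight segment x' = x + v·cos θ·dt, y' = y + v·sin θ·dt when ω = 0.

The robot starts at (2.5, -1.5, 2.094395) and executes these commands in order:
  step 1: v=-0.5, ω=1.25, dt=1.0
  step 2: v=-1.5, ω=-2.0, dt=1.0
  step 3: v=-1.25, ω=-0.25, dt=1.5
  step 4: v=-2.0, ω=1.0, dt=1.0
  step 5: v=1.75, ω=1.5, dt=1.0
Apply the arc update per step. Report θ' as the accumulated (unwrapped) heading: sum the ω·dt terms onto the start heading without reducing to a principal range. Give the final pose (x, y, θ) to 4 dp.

step 1: θ'=3.3444 (R=-0.4000) → pose (2.9270, -1.6918, 3.3444)
step 2: θ'=1.3444 (R=0.7500) → pose (3.8089, -2.5948, 1.3444)
step 3: θ'=0.9694 (R=5.0000) → pose (3.0592, -4.3014, 0.9694)
step 4: θ'=1.9694 (R=-2.0000) → pose (2.8651, -6.2093, 1.9694)
step 5: θ'=3.4694 (R=1.1667) → pose (1.4143, -5.5575, 3.4694)

(1.4143, -5.5575, 3.4694)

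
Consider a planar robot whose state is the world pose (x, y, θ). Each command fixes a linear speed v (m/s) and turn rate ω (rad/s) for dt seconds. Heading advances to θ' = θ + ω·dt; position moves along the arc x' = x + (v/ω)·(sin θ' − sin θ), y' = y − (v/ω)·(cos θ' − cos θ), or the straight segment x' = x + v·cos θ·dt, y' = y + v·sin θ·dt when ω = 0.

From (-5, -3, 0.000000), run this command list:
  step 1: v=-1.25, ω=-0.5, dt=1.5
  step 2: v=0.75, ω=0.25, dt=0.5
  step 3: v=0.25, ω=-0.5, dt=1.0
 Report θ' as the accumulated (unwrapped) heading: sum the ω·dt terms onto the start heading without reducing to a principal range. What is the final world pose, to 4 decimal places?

(-6.2559, -2.7569, -1.1250)

step 1: θ'=-0.7500 (R=2.5000) → pose (-6.7041, -2.3292, -0.7500)
step 2: θ'=-0.6250 (R=3.0000) → pose (-6.4145, -2.5670, -0.6250)
step 3: θ'=-1.1250 (R=-0.5000) → pose (-6.2559, -2.7569, -1.1250)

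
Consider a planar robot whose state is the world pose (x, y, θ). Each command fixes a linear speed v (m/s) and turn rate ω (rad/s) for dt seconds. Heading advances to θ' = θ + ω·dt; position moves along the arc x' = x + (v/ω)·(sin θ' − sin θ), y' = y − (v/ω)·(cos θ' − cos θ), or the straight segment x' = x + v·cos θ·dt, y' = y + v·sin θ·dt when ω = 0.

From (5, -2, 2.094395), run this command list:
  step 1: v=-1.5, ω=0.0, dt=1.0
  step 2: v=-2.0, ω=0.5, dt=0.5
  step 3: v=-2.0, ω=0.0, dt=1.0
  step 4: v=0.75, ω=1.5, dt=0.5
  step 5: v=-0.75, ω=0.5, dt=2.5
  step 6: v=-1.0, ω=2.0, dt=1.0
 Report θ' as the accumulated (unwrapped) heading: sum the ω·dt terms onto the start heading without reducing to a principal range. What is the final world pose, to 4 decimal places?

(8.3891, -3.7370, 6.3444)

step 1: θ'=2.0944 (straight) → pose (5.7500, -3.2990, 2.0944)
step 2: θ'=2.3444 (R=-4.0000) → pose (6.3525, -4.0939, 2.3444)
step 3: θ'=2.3444 (straight) → pose (7.7499, -5.5247, 2.3444)
step 4: θ'=3.0944 (R=0.5000) → pose (7.4158, -5.3746, 3.0944)
step 5: θ'=4.3444 (R=-1.5000) → pose (8.8862, -4.4159, 4.3444)
step 6: θ'=6.3444 (R=-0.5000) → pose (8.3891, -3.7370, 6.3444)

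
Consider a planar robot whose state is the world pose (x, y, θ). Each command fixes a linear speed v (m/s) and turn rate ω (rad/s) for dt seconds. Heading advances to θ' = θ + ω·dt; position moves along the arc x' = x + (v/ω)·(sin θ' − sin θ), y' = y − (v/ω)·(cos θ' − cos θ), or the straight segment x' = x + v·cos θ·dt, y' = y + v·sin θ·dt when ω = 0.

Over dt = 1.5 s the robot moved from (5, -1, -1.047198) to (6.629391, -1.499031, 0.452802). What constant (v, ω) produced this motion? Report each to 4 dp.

v = 1.2500, ω = 1.0000

Δθ = 0.452802 − -1.047198 = 1.500000
ω = Δθ/dt = 1.500000/1.5 = 1.0000
R = Δx/(sin θ' − sin θ) = 1.2500
v = R·ω = 1.2500·1.0000 = 1.2500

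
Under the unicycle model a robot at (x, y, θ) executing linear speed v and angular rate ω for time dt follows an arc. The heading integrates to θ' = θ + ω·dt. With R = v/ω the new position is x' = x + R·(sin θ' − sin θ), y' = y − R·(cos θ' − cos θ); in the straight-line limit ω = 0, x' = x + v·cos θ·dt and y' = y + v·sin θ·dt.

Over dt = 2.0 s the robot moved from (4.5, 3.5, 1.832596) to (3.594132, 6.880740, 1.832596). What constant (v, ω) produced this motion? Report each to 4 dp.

Δθ = 1.832596 − 1.832596 = 0.000000
ω = Δθ/dt = 0.000000/2.0 = 0.0000
ω = 0 → v = (Δx·cos θ + Δy·sin θ)/dt = 1.7500

v = 1.7500, ω = 0.0000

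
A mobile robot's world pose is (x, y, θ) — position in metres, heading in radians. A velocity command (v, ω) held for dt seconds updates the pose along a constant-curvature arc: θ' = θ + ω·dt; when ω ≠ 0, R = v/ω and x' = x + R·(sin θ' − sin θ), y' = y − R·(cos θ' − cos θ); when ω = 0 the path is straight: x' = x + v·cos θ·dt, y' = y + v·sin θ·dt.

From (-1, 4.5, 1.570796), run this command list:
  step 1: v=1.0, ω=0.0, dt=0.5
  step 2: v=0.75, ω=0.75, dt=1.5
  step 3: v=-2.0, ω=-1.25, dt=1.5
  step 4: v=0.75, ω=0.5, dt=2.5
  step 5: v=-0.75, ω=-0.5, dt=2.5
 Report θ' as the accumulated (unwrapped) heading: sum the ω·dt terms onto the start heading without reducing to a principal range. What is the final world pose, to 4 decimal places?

step 1: θ'=1.5708 (straight) → pose (-1.0000, 5.0000, 1.5708)
step 2: θ'=2.6958 (R=1.0000) → pose (-1.5688, 5.9023, 2.6958)
step 3: θ'=0.8208 (R=1.6000) → pose (-1.0880, 3.3680, 0.8208)
step 4: θ'=2.0708 (R=1.5000) → pose (-0.8692, 5.1096, 2.0708)
step 5: θ'=0.8208 (R=1.5000) → pose (-1.0880, 3.3680, 0.8208)

(-1.0880, 3.3680, 0.8208)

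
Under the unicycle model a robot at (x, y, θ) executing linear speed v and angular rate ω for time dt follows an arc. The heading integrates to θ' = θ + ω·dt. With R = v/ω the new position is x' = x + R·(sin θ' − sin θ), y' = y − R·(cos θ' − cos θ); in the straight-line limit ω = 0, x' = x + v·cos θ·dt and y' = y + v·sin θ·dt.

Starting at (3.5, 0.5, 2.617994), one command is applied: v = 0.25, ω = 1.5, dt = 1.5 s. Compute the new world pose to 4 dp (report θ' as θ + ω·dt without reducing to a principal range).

θ' = 2.6180 + 1.5·1.5 = 4.8680
R = v/ω = 0.25/1.5 = 0.1667
x' = 3.5 + 0.1667·(sin 4.8680 − sin 2.6180) = 3.2520
y' = 0.5 − 0.1667·(cos 4.8680 − cos 2.6180) = 0.3298

(3.2520, 0.3298, 4.8680)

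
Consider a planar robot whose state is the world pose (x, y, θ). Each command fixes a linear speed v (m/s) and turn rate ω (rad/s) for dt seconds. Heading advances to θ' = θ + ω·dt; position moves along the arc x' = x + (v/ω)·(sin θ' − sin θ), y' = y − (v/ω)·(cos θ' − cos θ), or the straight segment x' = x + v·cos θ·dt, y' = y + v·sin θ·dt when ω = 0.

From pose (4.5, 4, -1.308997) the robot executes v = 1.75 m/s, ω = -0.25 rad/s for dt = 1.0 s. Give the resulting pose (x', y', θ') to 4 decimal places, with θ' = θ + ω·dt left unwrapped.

(4.7380, 2.2709, -1.5590)

θ' = -1.3090 + -0.25·1.0 = -1.5590
R = v/ω = 1.75/-0.25 = -7.0000
x' = 4.5 + -7.0000·(sin -1.5590 − sin -1.3090) = 4.7380
y' = 4 − -7.0000·(cos -1.5590 − cos -1.3090) = 2.2709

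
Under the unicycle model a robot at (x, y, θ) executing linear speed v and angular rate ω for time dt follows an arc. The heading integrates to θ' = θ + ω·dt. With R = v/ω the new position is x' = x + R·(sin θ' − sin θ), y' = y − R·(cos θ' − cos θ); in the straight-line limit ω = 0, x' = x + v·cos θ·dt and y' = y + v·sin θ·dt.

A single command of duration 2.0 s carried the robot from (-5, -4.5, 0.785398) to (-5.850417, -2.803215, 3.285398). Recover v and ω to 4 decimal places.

v = 1.2500, ω = 1.2500

Δθ = 3.285398 − 0.785398 = 2.500000
ω = Δθ/dt = 2.500000/2.0 = 1.2500
R = −Δy/(cos θ' − cos θ) = 1.0000
v = R·ω = 1.0000·1.2500 = 1.2500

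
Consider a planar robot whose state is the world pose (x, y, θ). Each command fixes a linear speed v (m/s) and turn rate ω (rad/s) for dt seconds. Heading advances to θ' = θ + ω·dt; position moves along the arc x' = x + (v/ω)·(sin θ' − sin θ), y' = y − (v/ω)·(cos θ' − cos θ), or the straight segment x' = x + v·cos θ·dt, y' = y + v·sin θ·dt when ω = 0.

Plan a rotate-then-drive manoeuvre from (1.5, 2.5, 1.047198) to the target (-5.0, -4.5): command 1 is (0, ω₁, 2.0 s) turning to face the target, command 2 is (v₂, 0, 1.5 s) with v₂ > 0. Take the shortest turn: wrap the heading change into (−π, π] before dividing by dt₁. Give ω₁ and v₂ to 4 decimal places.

ω₁ = 1.4584, v₂ = 6.3683

heading to target = atan2(-4.5−2.5, -5−1.5) = -2.3192
Δθ = wrap(-2.3192 − 1.0472) = 2.9168; ω₁ = Δθ/dt₁ = 1.4584
distance = √((-5−1.5)² + (-4.5−2.5)²) = 9.5525; v₂ = distance/dt₂ = 6.3683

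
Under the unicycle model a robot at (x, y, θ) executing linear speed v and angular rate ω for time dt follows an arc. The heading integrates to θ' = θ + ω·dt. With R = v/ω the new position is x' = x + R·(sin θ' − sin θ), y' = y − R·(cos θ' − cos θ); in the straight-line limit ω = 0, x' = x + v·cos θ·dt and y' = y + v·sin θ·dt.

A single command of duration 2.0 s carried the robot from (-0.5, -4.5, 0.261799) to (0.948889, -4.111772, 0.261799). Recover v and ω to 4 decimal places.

v = 0.7500, ω = 0.0000

Δθ = 0.261799 − 0.261799 = 0.000000
ω = Δθ/dt = 0.000000/2.0 = 0.0000
ω = 0 → v = (Δx·cos θ + Δy·sin θ)/dt = 0.7500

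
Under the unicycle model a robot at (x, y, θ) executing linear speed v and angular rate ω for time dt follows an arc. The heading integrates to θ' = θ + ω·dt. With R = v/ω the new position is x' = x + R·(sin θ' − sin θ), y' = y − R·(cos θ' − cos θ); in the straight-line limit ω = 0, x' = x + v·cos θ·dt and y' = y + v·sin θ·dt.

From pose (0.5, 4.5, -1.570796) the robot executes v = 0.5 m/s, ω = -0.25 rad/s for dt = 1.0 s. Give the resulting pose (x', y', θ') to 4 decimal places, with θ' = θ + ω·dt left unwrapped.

(0.4378, 4.0052, -1.8208)

θ' = -1.5708 + -0.25·1.0 = -1.8208
R = v/ω = 0.5/-0.25 = -2.0000
x' = 0.5 + -2.0000·(sin -1.8208 − sin -1.5708) = 0.4378
y' = 4.5 − -2.0000·(cos -1.8208 − cos -1.5708) = 4.0052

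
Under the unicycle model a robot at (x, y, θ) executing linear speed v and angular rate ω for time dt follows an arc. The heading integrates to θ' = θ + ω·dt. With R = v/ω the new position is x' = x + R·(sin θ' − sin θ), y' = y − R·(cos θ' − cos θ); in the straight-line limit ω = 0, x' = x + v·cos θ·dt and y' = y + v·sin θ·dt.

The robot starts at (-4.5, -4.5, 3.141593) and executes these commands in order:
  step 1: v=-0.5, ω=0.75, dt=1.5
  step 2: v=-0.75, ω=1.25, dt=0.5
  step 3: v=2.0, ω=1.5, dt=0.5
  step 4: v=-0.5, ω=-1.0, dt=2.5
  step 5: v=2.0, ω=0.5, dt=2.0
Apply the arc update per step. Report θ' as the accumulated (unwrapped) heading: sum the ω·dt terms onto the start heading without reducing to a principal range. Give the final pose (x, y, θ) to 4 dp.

step 1: θ'=4.2666 (R=-0.6667) → pose (-3.8985, -4.1208, 4.2666)
step 2: θ'=4.8916 (R=-0.6000) → pose (-3.8495, -3.7551, 4.8916)
step 3: θ'=5.6416 (R=1.3333) → pose (-3.3354, -4.5857, 5.6416)
step 4: θ'=3.1416 (R=0.5000) → pose (-3.0362, -3.6851, 3.1416)
step 5: θ'=4.1416 (R=4.0000) → pose (-6.4021, -5.5239, 4.1416)

(-6.4021, -5.5239, 4.1416)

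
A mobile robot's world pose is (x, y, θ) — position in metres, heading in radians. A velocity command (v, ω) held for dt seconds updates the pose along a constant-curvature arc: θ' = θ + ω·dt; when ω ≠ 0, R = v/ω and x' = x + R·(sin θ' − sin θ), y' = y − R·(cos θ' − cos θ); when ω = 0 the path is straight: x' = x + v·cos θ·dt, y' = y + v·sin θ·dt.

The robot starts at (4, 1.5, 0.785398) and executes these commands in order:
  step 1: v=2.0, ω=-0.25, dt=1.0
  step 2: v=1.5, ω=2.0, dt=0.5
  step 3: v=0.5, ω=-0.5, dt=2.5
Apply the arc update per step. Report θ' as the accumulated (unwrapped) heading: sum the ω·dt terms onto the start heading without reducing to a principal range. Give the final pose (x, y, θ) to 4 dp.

step 1: θ'=0.5354 (R=-8.0000) → pose (5.5754, 2.7237, 0.5354)
step 2: θ'=1.5354 (R=0.7500) → pose (5.9423, 3.3422, 1.5354)
step 3: θ'=0.2854 (R=-1.0000) → pose (6.6601, 4.2663, 0.2854)

(6.6601, 4.2663, 0.2854)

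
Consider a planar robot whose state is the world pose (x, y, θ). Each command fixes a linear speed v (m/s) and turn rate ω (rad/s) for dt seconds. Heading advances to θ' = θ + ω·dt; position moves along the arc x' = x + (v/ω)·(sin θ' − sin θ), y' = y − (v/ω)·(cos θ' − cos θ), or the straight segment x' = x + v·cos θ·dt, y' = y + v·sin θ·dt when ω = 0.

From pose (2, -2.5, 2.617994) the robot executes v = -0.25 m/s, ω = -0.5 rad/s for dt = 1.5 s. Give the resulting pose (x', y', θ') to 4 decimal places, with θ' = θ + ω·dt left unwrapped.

(2.2281, -2.7866, 1.8680)

θ' = 2.6180 + -0.5·1.5 = 1.8680
R = v/ω = -0.25/-0.5 = 0.5000
x' = 2 + 0.5000·(sin 1.8680 − sin 2.6180) = 2.2281
y' = -2.5 − 0.5000·(cos 1.8680 − cos 2.6180) = -2.7866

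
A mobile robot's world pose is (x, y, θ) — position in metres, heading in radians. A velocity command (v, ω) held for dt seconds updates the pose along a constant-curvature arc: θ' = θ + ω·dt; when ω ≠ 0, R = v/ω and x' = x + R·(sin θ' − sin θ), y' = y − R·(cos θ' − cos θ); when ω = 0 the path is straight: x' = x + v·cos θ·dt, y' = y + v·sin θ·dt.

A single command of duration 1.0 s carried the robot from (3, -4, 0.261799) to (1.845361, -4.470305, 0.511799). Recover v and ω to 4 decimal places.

Δθ = 0.511799 − 0.261799 = 0.250000
ω = Δθ/dt = 0.250000/1.0 = 0.2500
R = Δx/(sin θ' − sin θ) = -5.0000
v = R·ω = -5.0000·0.2500 = -1.2500

v = -1.2500, ω = 0.2500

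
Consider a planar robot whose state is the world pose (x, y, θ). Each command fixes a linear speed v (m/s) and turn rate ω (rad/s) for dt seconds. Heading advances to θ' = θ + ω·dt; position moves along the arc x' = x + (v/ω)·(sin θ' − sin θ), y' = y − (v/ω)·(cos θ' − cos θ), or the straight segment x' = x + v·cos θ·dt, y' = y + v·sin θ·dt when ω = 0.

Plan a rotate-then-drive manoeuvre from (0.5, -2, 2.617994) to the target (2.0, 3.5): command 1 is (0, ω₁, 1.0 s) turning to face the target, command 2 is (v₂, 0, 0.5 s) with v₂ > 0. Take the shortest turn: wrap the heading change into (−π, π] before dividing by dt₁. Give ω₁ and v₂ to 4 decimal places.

ω₁ = -1.3134, v₂ = 11.4018

heading to target = atan2(3.5−-2, 2−0.5) = 1.3045
Δθ = wrap(1.3045 − 2.6180) = -1.3134; ω₁ = Δθ/dt₁ = -1.3134
distance = √((2−0.5)² + (3.5−-2)²) = 5.7009; v₂ = distance/dt₂ = 11.4018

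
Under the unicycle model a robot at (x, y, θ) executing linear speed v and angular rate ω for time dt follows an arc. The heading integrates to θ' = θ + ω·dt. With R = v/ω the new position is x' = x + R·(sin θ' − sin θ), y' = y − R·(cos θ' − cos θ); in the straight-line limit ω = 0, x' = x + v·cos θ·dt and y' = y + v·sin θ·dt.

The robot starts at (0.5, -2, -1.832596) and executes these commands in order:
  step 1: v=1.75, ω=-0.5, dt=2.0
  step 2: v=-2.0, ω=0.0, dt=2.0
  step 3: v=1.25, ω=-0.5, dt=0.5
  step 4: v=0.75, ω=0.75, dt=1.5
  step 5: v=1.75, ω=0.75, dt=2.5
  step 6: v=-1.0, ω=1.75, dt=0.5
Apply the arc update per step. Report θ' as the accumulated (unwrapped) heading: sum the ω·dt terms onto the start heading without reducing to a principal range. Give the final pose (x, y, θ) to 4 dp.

step 1: θ'=-2.8326 (R=-3.5000) → pose (-1.8164, -4.4284, -2.8326)
step 2: θ'=-2.8326 (straight) → pose (1.9942, -3.2120, -2.8326)
step 3: θ'=-3.0826 (R=-2.5000) → pose (1.3813, -3.3260, -3.0826)
step 4: θ'=-1.9576 (R=1.0000) → pose (0.5142, -3.9470, -1.9576)
step 5: θ'=-0.0826 (R=2.3333) → pose (2.4826, -7.1526, -0.0826)
step 6: θ'=0.7924 (R=-0.5714) → pose (2.0286, -7.3209, 0.7924)

(2.0286, -7.3209, 0.7924)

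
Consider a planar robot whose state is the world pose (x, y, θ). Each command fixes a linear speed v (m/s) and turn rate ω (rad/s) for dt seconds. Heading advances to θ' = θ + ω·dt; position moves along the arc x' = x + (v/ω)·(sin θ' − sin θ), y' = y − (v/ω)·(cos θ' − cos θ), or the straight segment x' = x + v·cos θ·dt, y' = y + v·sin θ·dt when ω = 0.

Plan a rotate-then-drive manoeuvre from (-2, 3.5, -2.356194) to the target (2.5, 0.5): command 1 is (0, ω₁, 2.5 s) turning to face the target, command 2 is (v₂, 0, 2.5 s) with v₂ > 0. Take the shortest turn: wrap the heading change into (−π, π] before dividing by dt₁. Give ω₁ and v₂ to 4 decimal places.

heading to target = atan2(0.5−3.5, 2.5−-2) = -0.5880
Δθ = wrap(-0.5880 − -2.3562) = 1.7682; ω₁ = Δθ/dt₁ = 0.7073
distance = √((2.5−-2)² + (0.5−3.5)²) = 5.4083; v₂ = distance/dt₂ = 2.1633

ω₁ = 0.7073, v₂ = 2.1633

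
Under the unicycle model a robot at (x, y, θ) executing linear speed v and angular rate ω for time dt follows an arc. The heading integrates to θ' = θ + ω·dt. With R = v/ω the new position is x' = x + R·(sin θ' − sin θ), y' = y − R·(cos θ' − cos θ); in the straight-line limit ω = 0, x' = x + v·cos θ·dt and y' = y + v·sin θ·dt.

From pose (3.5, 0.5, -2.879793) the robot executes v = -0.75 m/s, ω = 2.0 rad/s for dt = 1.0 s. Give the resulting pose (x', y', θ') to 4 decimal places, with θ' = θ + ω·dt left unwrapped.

θ' = -2.8798 + 2.0·1.0 = -0.8798
R = v/ω = -0.75/2.0 = -0.3750
x' = 3.5 + -0.3750·(sin -0.8798 − sin -2.8798) = 3.6919
y' = 0.5 − -0.3750·(cos -0.8798 − cos -2.8798) = 1.1012

(3.6919, 1.1012, -0.8798)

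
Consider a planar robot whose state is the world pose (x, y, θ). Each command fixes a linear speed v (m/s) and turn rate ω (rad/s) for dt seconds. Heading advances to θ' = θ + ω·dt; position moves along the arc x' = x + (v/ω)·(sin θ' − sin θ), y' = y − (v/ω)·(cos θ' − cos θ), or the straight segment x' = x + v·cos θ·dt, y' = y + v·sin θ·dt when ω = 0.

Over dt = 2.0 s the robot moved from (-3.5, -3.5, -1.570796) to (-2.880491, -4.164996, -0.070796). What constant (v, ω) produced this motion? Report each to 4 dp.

Δθ = -0.070796 − -1.570796 = 1.500000
ω = Δθ/dt = 1.500000/2.0 = 0.7500
R = −Δy/(cos θ' − cos θ) = 0.6667
v = R·ω = 0.6667·0.7500 = 0.5000

v = 0.5000, ω = 0.7500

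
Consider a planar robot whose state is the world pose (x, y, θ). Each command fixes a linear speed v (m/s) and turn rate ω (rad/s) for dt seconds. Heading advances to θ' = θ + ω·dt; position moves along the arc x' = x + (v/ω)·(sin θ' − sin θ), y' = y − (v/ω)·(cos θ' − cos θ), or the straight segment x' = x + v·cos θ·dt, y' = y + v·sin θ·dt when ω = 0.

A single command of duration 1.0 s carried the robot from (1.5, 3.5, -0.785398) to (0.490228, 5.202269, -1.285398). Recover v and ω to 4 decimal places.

Δθ = -1.285398 − -0.785398 = -0.500000
ω = Δθ/dt = -0.500000/1.0 = -0.5000
R = −Δy/(cos θ' − cos θ) = 4.0000
v = R·ω = 4.0000·-0.5000 = -2.0000

v = -2.0000, ω = -0.5000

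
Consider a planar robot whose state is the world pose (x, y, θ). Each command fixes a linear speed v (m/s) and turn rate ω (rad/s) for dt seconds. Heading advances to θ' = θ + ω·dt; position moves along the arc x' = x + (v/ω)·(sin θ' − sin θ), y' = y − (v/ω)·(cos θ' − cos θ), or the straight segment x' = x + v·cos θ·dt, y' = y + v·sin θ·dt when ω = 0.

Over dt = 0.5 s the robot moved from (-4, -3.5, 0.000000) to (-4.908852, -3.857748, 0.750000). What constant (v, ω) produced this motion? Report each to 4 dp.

Δθ = 0.750000 − 0.000000 = 0.750000
ω = Δθ/dt = 0.750000/0.5 = 1.5000
R = Δx/(sin θ' − sin θ) = -1.3333
v = R·ω = -1.3333·1.5000 = -2.0000

v = -2.0000, ω = 1.5000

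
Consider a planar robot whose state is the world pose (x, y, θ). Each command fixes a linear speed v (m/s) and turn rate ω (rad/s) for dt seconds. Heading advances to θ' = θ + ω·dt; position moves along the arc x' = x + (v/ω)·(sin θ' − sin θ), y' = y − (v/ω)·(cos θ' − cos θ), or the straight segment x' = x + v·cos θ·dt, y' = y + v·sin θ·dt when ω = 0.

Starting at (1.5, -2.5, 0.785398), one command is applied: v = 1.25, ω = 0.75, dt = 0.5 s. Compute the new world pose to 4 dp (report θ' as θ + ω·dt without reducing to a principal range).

θ' = 0.7854 + 0.75·0.5 = 1.1604
R = v/ω = 1.25/0.75 = 1.6667
x' = 1.5 + 1.6667·(sin 1.1604 − sin 0.7854) = 1.8498
y' = -2.5 − 1.6667·(cos 1.1604 − cos 0.7854) = -1.9864

(1.8498, -1.9864, 1.1604)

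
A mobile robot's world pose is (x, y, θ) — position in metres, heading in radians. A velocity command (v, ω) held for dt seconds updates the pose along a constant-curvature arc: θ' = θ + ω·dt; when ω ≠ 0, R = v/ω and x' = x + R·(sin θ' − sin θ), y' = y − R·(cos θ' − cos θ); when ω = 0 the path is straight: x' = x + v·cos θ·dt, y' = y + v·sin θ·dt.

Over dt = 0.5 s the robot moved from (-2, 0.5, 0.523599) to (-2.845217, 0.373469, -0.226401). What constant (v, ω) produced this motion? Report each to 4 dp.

v = -1.7500, ω = -1.5000

Δθ = -0.226401 − 0.523599 = -0.750000
ω = Δθ/dt = -0.750000/0.5 = -1.5000
R = Δx/(sin θ' − sin θ) = 1.1667
v = R·ω = 1.1667·-1.5000 = -1.7500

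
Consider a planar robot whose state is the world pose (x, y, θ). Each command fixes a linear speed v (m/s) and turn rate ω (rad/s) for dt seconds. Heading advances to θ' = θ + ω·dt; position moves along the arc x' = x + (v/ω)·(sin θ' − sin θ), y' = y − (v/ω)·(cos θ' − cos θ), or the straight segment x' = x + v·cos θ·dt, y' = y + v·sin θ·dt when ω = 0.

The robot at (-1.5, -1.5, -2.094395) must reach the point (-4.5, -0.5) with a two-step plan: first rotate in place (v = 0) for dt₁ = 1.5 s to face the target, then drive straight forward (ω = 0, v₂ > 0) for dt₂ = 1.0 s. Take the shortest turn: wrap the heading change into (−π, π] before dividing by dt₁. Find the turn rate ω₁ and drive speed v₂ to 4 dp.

ω₁ = -0.9126, v₂ = 3.1623

heading to target = atan2(-0.5−-1.5, -4.5−-1.5) = 2.8198
Δθ = wrap(2.8198 − -2.0944) = -1.3689; ω₁ = Δθ/dt₁ = -0.9126
distance = √((-4.5−-1.5)² + (-0.5−-1.5)²) = 3.1623; v₂ = distance/dt₂ = 3.1623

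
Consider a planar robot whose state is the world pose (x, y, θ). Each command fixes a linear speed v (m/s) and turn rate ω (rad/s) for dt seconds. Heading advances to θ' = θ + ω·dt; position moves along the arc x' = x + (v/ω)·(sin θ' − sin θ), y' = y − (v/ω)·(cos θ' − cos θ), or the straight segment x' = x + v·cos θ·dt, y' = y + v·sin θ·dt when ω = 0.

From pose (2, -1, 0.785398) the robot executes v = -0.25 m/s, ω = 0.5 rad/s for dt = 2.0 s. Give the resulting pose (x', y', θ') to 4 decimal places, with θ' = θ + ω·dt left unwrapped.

θ' = 0.7854 + 0.5·2.0 = 1.7854
R = v/ω = -0.25/0.5 = -0.5000
x' = 2 + -0.5000·(sin 1.7854 − sin 0.7854) = 1.8650
y' = -1 − -0.5000·(cos 1.7854 − cos 0.7854) = -1.4600

(1.8650, -1.4600, 1.7854)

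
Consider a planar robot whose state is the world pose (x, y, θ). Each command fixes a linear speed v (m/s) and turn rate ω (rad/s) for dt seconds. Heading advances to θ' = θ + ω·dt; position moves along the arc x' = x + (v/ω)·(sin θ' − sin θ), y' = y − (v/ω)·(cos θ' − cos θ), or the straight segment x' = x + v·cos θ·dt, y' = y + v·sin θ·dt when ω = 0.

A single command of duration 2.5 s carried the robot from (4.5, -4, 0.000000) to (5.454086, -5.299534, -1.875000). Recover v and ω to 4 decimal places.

v = 0.7500, ω = -0.7500

Δθ = -1.875000 − 0.000000 = -1.875000
ω = Δθ/dt = -1.875000/2.5 = -0.7500
R = −Δy/(cos θ' − cos θ) = -1.0000
v = R·ω = -1.0000·-0.7500 = 0.7500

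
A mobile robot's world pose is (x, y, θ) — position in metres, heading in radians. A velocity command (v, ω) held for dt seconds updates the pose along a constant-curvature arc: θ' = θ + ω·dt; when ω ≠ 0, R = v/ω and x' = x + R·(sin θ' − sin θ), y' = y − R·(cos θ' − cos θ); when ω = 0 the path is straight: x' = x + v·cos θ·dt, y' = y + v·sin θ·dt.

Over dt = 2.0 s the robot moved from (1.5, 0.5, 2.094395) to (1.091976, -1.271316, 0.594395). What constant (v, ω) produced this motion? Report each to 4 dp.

v = -1.0000, ω = -0.7500

Δθ = 0.594395 − 2.094395 = -1.500000
ω = Δθ/dt = -1.500000/2.0 = -0.7500
R = −Δy/(cos θ' − cos θ) = 1.3333
v = R·ω = 1.3333·-0.7500 = -1.0000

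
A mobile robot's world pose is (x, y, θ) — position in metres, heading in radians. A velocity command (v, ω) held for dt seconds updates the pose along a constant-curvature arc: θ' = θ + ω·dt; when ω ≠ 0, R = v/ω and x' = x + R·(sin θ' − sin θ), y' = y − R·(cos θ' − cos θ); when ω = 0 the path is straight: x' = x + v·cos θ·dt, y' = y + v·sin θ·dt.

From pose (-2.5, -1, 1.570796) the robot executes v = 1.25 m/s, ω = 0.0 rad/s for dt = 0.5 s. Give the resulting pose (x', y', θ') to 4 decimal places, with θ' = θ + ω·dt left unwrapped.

θ' = 1.5708 + 0.0·0.5 = 1.5708
ω = 0 → straight: x' = -2.5 + 1.25·cos(1.5708)·0.5 = -2.5000
y' = -1 + 1.25·sin(1.5708)·0.5 = -0.3750

(-2.5000, -0.3750, 1.5708)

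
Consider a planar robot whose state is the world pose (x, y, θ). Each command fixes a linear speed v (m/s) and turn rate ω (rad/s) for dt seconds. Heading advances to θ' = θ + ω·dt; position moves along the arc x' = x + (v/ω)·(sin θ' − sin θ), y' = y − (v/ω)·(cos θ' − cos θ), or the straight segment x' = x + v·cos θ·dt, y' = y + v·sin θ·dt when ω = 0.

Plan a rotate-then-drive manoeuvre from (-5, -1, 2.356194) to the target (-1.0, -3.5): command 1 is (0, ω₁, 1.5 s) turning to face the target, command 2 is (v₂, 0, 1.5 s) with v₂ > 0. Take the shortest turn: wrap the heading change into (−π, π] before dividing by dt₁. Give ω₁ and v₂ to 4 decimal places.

heading to target = atan2(-3.5−-1, -1−-5) = -0.5586
Δθ = wrap(-0.5586 − 2.3562) = -2.9148; ω₁ = Δθ/dt₁ = -1.9432
distance = √((-1−-5)² + (-3.5−-1)²) = 4.7170; v₂ = distance/dt₂ = 3.1447

ω₁ = -1.9432, v₂ = 3.1447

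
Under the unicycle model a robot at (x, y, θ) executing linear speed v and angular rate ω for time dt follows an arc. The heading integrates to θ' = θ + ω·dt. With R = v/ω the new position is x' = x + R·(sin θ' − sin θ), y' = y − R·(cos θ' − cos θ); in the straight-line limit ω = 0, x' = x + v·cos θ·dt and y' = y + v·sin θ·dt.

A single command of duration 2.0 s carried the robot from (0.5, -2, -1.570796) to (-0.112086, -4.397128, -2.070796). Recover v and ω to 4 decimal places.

v = 1.2500, ω = -0.2500

Δθ = -2.070796 − -1.570796 = -0.500000
ω = Δθ/dt = -0.500000/2.0 = -0.2500
R = −Δy/(cos θ' − cos θ) = -5.0000
v = R·ω = -5.0000·-0.2500 = 1.2500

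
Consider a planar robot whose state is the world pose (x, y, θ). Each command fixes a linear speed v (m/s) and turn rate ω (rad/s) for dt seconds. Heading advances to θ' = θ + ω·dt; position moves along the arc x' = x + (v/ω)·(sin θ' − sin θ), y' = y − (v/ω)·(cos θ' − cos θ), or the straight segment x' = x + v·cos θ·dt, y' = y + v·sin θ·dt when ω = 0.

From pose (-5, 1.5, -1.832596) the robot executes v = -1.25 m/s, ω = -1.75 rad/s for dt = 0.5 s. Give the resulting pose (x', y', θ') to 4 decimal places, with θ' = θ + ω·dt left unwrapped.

θ' = -1.8326 + -1.75·0.5 = -2.7076
R = v/ω = -1.25/-1.75 = 0.7143
x' = -5 + 0.7143·(sin -2.7076 − sin -1.8326) = -4.6104
y' = 1.5 − 0.7143·(cos -2.7076 − cos -1.8326) = 1.9632

(-4.6104, 1.9632, -2.7076)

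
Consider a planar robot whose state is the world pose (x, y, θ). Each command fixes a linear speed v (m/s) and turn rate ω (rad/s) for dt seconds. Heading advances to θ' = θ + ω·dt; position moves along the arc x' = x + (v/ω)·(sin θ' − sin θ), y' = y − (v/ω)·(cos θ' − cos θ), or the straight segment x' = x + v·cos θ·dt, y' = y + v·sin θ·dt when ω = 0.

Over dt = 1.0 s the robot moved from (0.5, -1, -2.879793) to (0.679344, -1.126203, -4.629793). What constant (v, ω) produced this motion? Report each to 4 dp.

Δθ = -4.629793 − -2.879793 = -1.750000
ω = Δθ/dt = -1.750000/1.0 = -1.7500
R = Δx/(sin θ' − sin θ) = 0.1429
v = R·ω = 0.1429·-1.7500 = -0.2500

v = -0.2500, ω = -1.7500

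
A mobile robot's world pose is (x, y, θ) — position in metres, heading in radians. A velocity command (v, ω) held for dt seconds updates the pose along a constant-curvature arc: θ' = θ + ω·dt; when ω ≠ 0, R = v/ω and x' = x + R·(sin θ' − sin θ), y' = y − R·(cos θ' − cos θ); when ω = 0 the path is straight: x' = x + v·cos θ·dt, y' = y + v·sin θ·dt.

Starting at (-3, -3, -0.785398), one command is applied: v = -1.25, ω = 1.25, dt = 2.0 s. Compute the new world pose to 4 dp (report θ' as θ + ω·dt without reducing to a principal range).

(-4.6968, -3.8504, 1.7146)

θ' = -0.7854 + 1.25·2.0 = 1.7146
R = v/ω = -1.25/1.25 = -1.0000
x' = -3 + -1.0000·(sin 1.7146 − sin -0.7854) = -4.6968
y' = -3 − -1.0000·(cos 1.7146 − cos -0.7854) = -3.8504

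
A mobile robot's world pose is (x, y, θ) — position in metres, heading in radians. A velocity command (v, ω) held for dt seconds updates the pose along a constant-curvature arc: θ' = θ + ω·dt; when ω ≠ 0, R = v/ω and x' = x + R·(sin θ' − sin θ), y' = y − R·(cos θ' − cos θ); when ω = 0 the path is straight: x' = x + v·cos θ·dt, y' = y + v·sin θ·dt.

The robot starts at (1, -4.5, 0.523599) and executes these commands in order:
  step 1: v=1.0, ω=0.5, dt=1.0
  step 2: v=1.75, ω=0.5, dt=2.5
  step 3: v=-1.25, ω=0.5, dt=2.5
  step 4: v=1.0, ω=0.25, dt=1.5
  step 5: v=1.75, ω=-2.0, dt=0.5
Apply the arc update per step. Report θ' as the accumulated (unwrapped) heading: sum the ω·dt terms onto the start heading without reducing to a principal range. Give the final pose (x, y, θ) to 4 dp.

(2.1619, -1.4465, 2.8986)

step 1: θ'=1.0236 (R=2.0000) → pose (1.7080, -3.8085, 1.0236)
step 2: θ'=2.2736 (R=3.5000) → pose (1.3896, 0.2747, 2.2736)
step 3: θ'=3.5236 (R=-2.5000) → pose (4.2292, -0.4291, 3.5236)
step 4: θ'=3.8986 (R=4.0000) → pose (2.9733, -1.2332, 3.8986)
step 5: θ'=2.8986 (R=-0.8750) → pose (2.1619, -1.4465, 2.8986)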